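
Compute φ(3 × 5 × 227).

1808

φ(3405) = 3405 · (1 − 1/3) · (1 − 1/5) · (1 − 1/227)
       = 3405 · 1808/3405 = 1808.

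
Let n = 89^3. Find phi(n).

φ(89^3) = 89^3 − 89^2 = 704969 − 7921 = 697048.

697048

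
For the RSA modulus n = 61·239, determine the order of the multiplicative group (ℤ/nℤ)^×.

For distinct primes, φ(pq) = (p−1)(q−1) = 60 × 238 = 14280.

14280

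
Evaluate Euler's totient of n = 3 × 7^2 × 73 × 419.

φ(3) = 3 − 1 = 2.
φ(7^2) = 7^2 − 7^1 = 49 − 7 = 42.
φ(73) = 73 − 1 = 72.
φ(419) = 419 − 1 = 418.
Multiply: 2 · 42 · 72 · 418 = 2528064.

2528064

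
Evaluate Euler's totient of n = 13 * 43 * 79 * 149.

5818176

φ(6579989) = 6579989 · (1 − 1/13) · (1 − 1/43) · (1 − 1/79) · (1 − 1/149)
       = 6579989 · 5818176/6579989 = 5818176.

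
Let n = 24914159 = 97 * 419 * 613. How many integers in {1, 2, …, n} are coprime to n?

24558336

φ(97) = 97 − 1 = 96.
φ(419) = 419 − 1 = 418.
φ(613) = 613 − 1 = 612.
Since φ is multiplicative, φ(24914159) = 96 · 418 · 612 = 24558336.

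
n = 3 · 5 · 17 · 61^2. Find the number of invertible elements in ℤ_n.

468480

φ(3) = 3 − 1 = 2.
φ(5) = 5 − 1 = 4.
φ(17) = 17 − 1 = 16.
φ(61^2) = 61^1·(61−1) = 61·60 = 3660.
φ(948855) = 2 × 4 × 16 × 3660 = 468480.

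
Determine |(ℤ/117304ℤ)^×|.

50400

117304 = 2^3 · 11 · 31 · 43.
φ(117304) = 117304 · (1 − 1/2) · (1 − 1/11) · (1 − 1/31) · (1 − 1/43)
       = 117304 · 12600/29326 = 50400.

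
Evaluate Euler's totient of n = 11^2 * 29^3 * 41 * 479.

49526153600

φ(57956044091) = 57956044091 · (1 − 1/11) · (1 − 1/29) · (1 − 1/41) · (1 − 1/479)
       = 57956044091 · 5353600/6264841 = 49526153600.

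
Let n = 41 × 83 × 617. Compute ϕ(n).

2020480

φ(41) = 41 − 1 = 40.
φ(83) = 83 − 1 = 82.
φ(617) = 617 − 1 = 616.
φ(2099651) = 40 × 82 × 616 = 2020480.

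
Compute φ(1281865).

First factor: 1281865 = 5 * 13^2 * 37 * 41.
φ(1281865) = 1281865 · (1 − 1/5) · (1 − 1/13) · (1 − 1/37) · (1 − 1/41)
       = 1281865 · 69120/98605 = 898560.

898560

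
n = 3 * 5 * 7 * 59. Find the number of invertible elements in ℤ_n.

2784

φ(6195) = 6195 · (1 − 1/3) · (1 − 1/5) · (1 − 1/7) · (1 − 1/59)
       = 6195 · 2784/6195 = 2784.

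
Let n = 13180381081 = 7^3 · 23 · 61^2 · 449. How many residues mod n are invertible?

φ(13180381081) = 13180381081 · (1 − 1/7) · (1 − 1/23) · (1 − 1/61) · (1 − 1/449)
       = 13180381081 · 3548160/4409629 = 10605450240.

10605450240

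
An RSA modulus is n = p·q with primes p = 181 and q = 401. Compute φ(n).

φ(72581) = 72581 · (1 − 1/181) · (1 − 1/401)
       = 72581 · 72000/72581 = 72000.

72000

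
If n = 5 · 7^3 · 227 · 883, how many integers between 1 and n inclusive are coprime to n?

234414432

φ(343756315) = 343756315 · (1 − 1/5) · (1 − 1/7) · (1 − 1/227) · (1 − 1/883)
       = 343756315 · 4783968/7015435 = 234414432.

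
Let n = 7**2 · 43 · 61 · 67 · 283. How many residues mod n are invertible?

φ(2437000447) = 2437000447 · (1 − 1/7) · (1 − 1/43) · (1 − 1/61) · (1 − 1/67) · (1 − 1/283)
       = 2437000447 · 281413440/348142921 = 1969894080.

1969894080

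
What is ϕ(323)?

Prime factorization: 323 = 17 · 19.
φ(323) = 323 · (1 − 1/17) · (1 − 1/19)
       = 323 · 288/323 = 288.

288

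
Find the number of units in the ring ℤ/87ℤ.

56

87 = 3 * 29.
φ(87) = 87 · (1 − 1/3) · (1 − 1/29)
       = 87 · 56/87 = 56.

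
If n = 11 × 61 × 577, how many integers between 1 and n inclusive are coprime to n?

φ(11) = 11 − 1 = 10.
φ(61) = 61 − 1 = 60.
φ(577) = 577 − 1 = 576.
Multiply: 10 · 60 · 576 = 345600.

345600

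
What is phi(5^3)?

100

φ(125) = 125 · (1 − 1/5)
       = 125 · 4/5 = 100.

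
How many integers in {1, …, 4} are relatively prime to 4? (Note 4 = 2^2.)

2

φ(2^2) = 2^1·(2−1) = 2·1 = 2.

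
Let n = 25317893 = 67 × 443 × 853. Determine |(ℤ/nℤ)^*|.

φ(25317893) = 25317893 · (1 − 1/67) · (1 − 1/443) · (1 − 1/853)
       = 25317893 · 24854544/25317893 = 24854544.

24854544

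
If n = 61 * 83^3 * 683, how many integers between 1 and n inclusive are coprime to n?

φ(23822361781) = 23822361781 · (1 − 1/61) · (1 − 1/83) · (1 − 1/683)
       = 23822361781 · 3355440/3458029 = 23115626160.

23115626160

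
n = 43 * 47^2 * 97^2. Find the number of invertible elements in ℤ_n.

845566848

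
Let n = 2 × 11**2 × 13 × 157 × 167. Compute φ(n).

φ(2) = 2 − 1 = 1.
φ(11^2) = 11^2 − 11^1 = 121 − 11 = 110.
φ(13) = 13 − 1 = 12.
φ(157) = 157 − 1 = 156.
φ(167) = 167 − 1 = 166.
φ(82484974) = 1 × 110 × 12 × 156 × 166 = 34182720.

34182720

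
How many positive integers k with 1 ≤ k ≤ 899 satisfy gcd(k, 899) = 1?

840

First factor: 899 = 29 × 31.
φ(29) = 29 − 1 = 28.
φ(31) = 31 − 1 = 30.
Since φ is multiplicative, φ(899) = 28 · 30 = 840.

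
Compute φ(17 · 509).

φ(8653) = 8653 · (1 − 1/17) · (1 − 1/509)
       = 8653 · 8128/8653 = 8128.

8128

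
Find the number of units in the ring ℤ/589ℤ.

Prime factorization: 589 = 19 * 31.
φ(19) = 19 − 1 = 18.
φ(31) = 31 − 1 = 30.
Since φ is multiplicative, φ(589) = 18 · 30 = 540.

540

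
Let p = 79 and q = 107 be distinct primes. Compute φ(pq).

φ(8453) = 8453 · (1 − 1/79) · (1 − 1/107)
       = 8453 · 8268/8453 = 8268.

8268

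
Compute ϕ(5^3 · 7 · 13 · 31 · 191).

φ(5^3) = 5^3 − 5^2 = 125 − 25 = 100.
φ(7) = 7 − 1 = 6.
φ(13) = 13 − 1 = 12.
φ(31) = 31 − 1 = 30.
φ(191) = 191 − 1 = 190.
Multiply: 100 · 6 · 12 · 30 · 190 = 41040000.

41040000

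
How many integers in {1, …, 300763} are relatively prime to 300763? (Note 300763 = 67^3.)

296274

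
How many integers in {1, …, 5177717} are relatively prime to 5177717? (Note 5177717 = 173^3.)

5147788

φ(173^3) = 173^2·(173−1) = 29929·172 = 5147788.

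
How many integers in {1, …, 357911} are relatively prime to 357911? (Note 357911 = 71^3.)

φ(357911) = 357911 · (1 − 1/71)
       = 357911 · 70/71 = 352870.

352870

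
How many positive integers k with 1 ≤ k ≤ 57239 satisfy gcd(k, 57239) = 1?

41472

First factor: 57239 = 7 × 13 × 17 × 37.
φ(7) = 7 − 1 = 6.
φ(13) = 13 − 1 = 12.
φ(17) = 17 − 1 = 16.
φ(37) = 37 − 1 = 36.
φ(57239) = 6 × 12 × 16 × 36 = 41472.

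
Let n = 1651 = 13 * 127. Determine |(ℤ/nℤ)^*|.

1512

φ(13) = 13 − 1 = 12.
φ(127) = 127 − 1 = 126.
Multiply: 12 · 126 = 1512.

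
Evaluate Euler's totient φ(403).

360

Prime factorization: 403 = 13 * 31.
φ(403) = 403 · (1 − 1/13) · (1 − 1/31)
       = 403 · 360/403 = 360.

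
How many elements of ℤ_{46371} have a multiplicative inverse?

26880

Factor 46371: 46371 = 3 * 13 * 29 * 41.
φ(46371) = 46371 · (1 − 1/3) · (1 − 1/13) · (1 − 1/29) · (1 − 1/41)
       = 46371 · 26880/46371 = 26880.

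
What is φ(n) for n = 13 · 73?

864

φ(13) = 13 − 1 = 12.
φ(73) = 73 − 1 = 72.
Multiply: 12 · 72 = 864.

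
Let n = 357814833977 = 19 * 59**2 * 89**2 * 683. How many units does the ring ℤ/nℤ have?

329010352704

φ(19) = 19 − 1 = 18.
φ(59^2) = 59^1·(59−1) = 59·58 = 3422.
φ(89^2) = 89^1·(89−1) = 89·88 = 7832.
φ(683) = 683 − 1 = 682.
Since φ is multiplicative, φ(357814833977) = 18 · 3422 · 7832 · 682 = 329010352704.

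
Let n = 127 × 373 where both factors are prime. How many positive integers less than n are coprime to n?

φ(n) = (p − 1)(q − 1) = (127−1)(373−1) = 126·372 = 46872.

46872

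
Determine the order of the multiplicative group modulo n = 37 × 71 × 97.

241920

φ(254819) = 254819 · (1 − 1/37) · (1 − 1/71) · (1 − 1/97)
       = 254819 · 241920/254819 = 241920.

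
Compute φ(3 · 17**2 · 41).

21760

φ(35547) = 35547 · (1 − 1/3) · (1 − 1/17) · (1 − 1/41)
       = 35547 · 1280/2091 = 21760.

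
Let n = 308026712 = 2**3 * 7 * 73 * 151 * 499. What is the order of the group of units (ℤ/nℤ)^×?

129081600

φ(2^3) = 2^3 − 2^2 = 8 − 4 = 4.
φ(7) = 7 − 1 = 6.
φ(73) = 73 − 1 = 72.
φ(151) = 151 − 1 = 150.
φ(499) = 499 − 1 = 498.
Since φ is multiplicative, φ(308026712) = 4 · 6 · 72 · 150 · 498 = 129081600.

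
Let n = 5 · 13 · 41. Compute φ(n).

1920

φ(5) = 5 − 1 = 4.
φ(13) = 13 − 1 = 12.
φ(41) = 41 − 1 = 40.
Multiply: 4 · 12 · 40 = 1920.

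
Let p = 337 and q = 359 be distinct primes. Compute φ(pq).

For distinct primes, φ(pq) = (p−1)(q−1) = 336 × 358 = 120288.

120288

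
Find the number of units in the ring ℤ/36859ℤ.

33600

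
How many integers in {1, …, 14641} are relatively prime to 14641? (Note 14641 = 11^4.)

13310

φ(14641) = 14641 · (1 − 1/11)
       = 14641 · 10/11 = 13310.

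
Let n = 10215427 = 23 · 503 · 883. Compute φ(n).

φ(10215427) = 10215427 · (1 − 1/23) · (1 − 1/503) · (1 − 1/883)
       = 10215427 · 9740808/10215427 = 9740808.

9740808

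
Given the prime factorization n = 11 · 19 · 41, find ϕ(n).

φ(8569) = 8569 · (1 − 1/11) · (1 − 1/19) · (1 − 1/41)
       = 8569 · 7200/8569 = 7200.

7200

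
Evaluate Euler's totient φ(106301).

89856

Factor 106301: 106301 = 13^2 · 17 · 37.
φ(13^2) = 13^1·(13−1) = 13·12 = 156.
φ(17) = 17 − 1 = 16.
φ(37) = 37 − 1 = 36.
Since φ is multiplicative, φ(106301) = 156 · 16 · 36 = 89856.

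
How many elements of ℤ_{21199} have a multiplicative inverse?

Prime factorization: 21199 = 17 · 29 · 43.
φ(21199) = 21199 · (1 − 1/17) · (1 − 1/29) · (1 − 1/43)
       = 21199 · 18816/21199 = 18816.

18816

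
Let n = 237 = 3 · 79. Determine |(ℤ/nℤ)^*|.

φ(237) = 237 · (1 − 1/3) · (1 − 1/79)
       = 237 · 156/237 = 156.

156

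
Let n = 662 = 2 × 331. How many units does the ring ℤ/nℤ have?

330

φ(2) = 2 − 1 = 1.
φ(331) = 331 − 1 = 330.
φ(662) = 1 × 330 = 330.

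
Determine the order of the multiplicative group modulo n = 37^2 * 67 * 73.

φ(6695779) = 6695779 · (1 − 1/37) · (1 − 1/67) · (1 − 1/73)
       = 6695779 · 171072/180967 = 6329664.

6329664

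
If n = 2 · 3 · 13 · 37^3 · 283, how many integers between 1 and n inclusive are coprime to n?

φ(2) = 2 − 1 = 1.
φ(3) = 3 − 1 = 2.
φ(13) = 13 − 1 = 12.
φ(37^3) = 37^2·(37−1) = 1369·36 = 49284.
φ(283) = 283 − 1 = 282.
Since φ is multiplicative, φ(1118114322) = 1 · 2 · 12 · 49284 · 282 = 333554112.

333554112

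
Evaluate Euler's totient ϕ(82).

40

Prime factorization: 82 = 2 × 41.
φ(2) = 2 − 1 = 1.
φ(41) = 41 − 1 = 40.
Since φ is multiplicative, φ(82) = 1 · 40 = 40.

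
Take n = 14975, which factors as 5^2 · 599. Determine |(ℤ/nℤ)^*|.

11960

φ(14975) = 14975 · (1 − 1/5) · (1 − 1/599)
       = 14975 · 2392/2995 = 11960.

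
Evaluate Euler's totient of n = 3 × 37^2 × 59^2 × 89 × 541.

φ(3) = 3 − 1 = 2.
φ(37^2) = 37^2 − 37^1 = 1369 − 37 = 1332.
φ(59^2) = 59^2 − 59^1 = 3481 − 59 = 3422.
φ(89) = 89 − 1 = 88.
φ(541) = 541 − 1 = 540.
φ(688360589583) = 2 × 1332 × 3422 × 88 × 540 = 433202204160.

433202204160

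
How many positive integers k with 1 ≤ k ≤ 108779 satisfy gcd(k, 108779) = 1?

92400

Factor 108779: 108779 = 11^2 × 29 × 31.
φ(108779) = 108779 · (1 − 1/11) · (1 − 1/29) · (1 − 1/31)
       = 108779 · 8400/9889 = 92400.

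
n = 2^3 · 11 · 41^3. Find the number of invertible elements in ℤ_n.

2689600

φ(2^3) = 2^2·(2−1) = 4·1 = 4.
φ(11) = 11 − 1 = 10.
φ(41^3) = 41^2·(41−1) = 1681·40 = 67240.
Since φ is multiplicative, φ(6065048) = 4 · 10 · 67240 = 2689600.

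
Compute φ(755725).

544320

755725 = 5^2 · 19 · 37 · 43.
φ(5^2) = 5^1·(5−1) = 5·4 = 20.
φ(19) = 19 − 1 = 18.
φ(37) = 37 − 1 = 36.
φ(43) = 43 − 1 = 42.
Since φ is multiplicative, φ(755725) = 20 · 18 · 36 · 42 = 544320.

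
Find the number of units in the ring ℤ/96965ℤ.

Prime factorization: 96965 = 5 · 11 · 41 · 43.
φ(96965) = 96965 · (1 − 1/5) · (1 − 1/11) · (1 − 1/41) · (1 − 1/43)
       = 96965 · 67200/96965 = 67200.

67200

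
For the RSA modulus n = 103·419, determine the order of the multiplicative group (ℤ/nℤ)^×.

φ(43157) = 43157 · (1 − 1/103) · (1 − 1/419)
       = 43157 · 42636/43157 = 42636.

42636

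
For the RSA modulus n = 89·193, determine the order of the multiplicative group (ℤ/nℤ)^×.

16896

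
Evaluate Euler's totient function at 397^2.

φ(157609) = 157609 · (1 − 1/397)
       = 157609 · 396/397 = 157212.

157212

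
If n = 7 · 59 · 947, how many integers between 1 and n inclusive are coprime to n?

329208

φ(7) = 7 − 1 = 6.
φ(59) = 59 − 1 = 58.
φ(947) = 947 − 1 = 946.
Since φ is multiplicative, φ(391111) = 6 · 58 · 946 = 329208.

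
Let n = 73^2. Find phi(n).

5256

φ(5329) = 5329 · (1 − 1/73)
       = 5329 · 72/73 = 5256.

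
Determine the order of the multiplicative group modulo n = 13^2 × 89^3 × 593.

φ(70649878273) = 70649878273 · (1 − 1/13) · (1 − 1/89) · (1 − 1/593)
       = 70649878273 · 625152/686101 = 64373776896.

64373776896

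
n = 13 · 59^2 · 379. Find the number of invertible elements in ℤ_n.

15522192

φ(17150887) = 17150887 · (1 − 1/13) · (1 − 1/59) · (1 − 1/379)
       = 17150887 · 263088/290693 = 15522192.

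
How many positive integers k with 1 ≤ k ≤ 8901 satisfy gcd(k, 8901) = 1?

5544

Factor 8901: 8901 = 3^2 * 23 * 43.
φ(3^2) = 3^2 − 3^1 = 9 − 3 = 6.
φ(23) = 23 − 1 = 22.
φ(43) = 43 − 1 = 42.
Multiply: 6 · 22 · 42 = 5544.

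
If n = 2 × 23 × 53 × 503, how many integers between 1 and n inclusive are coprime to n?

574288

φ(2) = 2 − 1 = 1.
φ(23) = 23 − 1 = 22.
φ(53) = 53 − 1 = 52.
φ(503) = 503 − 1 = 502.
Since φ is multiplicative, φ(1226314) = 1 · 22 · 52 · 502 = 574288.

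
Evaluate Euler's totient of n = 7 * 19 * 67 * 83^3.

φ(7) = 7 − 1 = 6.
φ(19) = 19 − 1 = 18.
φ(67) = 67 − 1 = 66.
φ(83^3) = 83^2·(83−1) = 6889·82 = 564898.
Multiply: 6 · 18 · 66 · 564898 = 4026592944.

4026592944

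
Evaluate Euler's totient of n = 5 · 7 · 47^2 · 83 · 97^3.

φ(5) = 5 − 1 = 4.
φ(7) = 7 − 1 = 6.
φ(47^2) = 47^2 − 47^1 = 2209 − 47 = 2162.
φ(83) = 83 − 1 = 82.
φ(97^3) = 97^3 − 97^2 = 912673 − 9409 = 903264.
Multiply: 4 · 6 · 2162 · 82 · 903264 = 3843222119424.

3843222119424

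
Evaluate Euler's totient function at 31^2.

930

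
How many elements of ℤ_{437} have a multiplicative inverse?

396

First factor: 437 = 19 · 23.
φ(437) = 437 · (1 − 1/19) · (1 − 1/23)
       = 437 · 396/437 = 396.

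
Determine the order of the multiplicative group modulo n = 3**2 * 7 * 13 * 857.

369792

φ(3^2) = 3^1·(3−1) = 3·2 = 6.
φ(7) = 7 − 1 = 6.
φ(13) = 13 − 1 = 12.
φ(857) = 857 − 1 = 856.
Since φ is multiplicative, φ(701883) = 6 · 6 · 12 · 856 = 369792.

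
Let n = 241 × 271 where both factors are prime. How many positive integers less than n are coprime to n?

φ(pq) = (p−1)(q−1) = 240 · 270 = 64800.

64800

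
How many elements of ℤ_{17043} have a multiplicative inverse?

9504

Factor 17043: 17043 = 3 · 13 · 19 · 23.
φ(3) = 3 − 1 = 2.
φ(13) = 13 − 1 = 12.
φ(19) = 19 − 1 = 18.
φ(23) = 23 − 1 = 22.
φ(17043) = 2 × 12 × 18 × 22 = 9504.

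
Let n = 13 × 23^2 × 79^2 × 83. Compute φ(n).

3068084448

φ(3562306631) = 3562306631 · (1 − 1/13) · (1 − 1/23) · (1 − 1/79) · (1 − 1/83)
       = 3562306631 · 1688544/1960543 = 3068084448.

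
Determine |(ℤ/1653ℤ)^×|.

Prime factorization: 1653 = 3 * 19 * 29.
φ(1653) = 1653 · (1 − 1/3) · (1 − 1/19) · (1 − 1/29)
       = 1653 · 1008/1653 = 1008.

1008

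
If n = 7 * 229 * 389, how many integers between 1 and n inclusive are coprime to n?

φ(623567) = 623567 · (1 − 1/7) · (1 − 1/229) · (1 − 1/389)
       = 623567 · 530784/623567 = 530784.

530784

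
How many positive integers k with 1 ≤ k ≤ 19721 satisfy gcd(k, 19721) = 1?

17280

Prime factorization: 19721 = 13 × 37 × 41.
φ(19721) = 19721 · (1 − 1/13) · (1 − 1/37) · (1 − 1/41)
       = 19721 · 17280/19721 = 17280.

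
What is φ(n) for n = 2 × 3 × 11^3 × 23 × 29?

1490720

φ(2) = 2 − 1 = 1.
φ(3) = 3 − 1 = 2.
φ(11^3) = 11^2·(11−1) = 121·10 = 1210.
φ(23) = 23 − 1 = 22.
φ(29) = 29 − 1 = 28.
φ(5326662) = 1 × 2 × 1210 × 22 × 28 = 1490720.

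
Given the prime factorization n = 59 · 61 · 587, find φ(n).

2039280

φ(2112613) = 2112613 · (1 − 1/59) · (1 − 1/61) · (1 − 1/587)
       = 2112613 · 2039280/2112613 = 2039280.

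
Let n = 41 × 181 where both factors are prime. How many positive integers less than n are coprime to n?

φ(n) = (p − 1)(q − 1) = (41−1)(181−1) = 40·180 = 7200.

7200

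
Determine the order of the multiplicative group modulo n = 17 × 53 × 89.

φ(17) = 17 − 1 = 16.
φ(53) = 53 − 1 = 52.
φ(89) = 89 − 1 = 88.
Multiply: 16 · 52 · 88 = 73216.

73216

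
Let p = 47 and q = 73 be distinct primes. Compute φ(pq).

3312

φ(47) = 47 − 1 = 46.
φ(73) = 73 − 1 = 72.
Since φ is multiplicative, φ(3431) = 46 · 72 = 3312.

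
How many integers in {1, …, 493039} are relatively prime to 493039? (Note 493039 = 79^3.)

486798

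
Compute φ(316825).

221760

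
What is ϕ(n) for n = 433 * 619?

φ(268027) = 268027 · (1 − 1/433) · (1 − 1/619)
       = 268027 · 266976/268027 = 266976.

266976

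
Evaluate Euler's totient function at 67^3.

φ(67^3) = 67^3 − 67^2 = 300763 − 4489 = 296274.

296274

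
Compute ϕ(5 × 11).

φ(5) = 5 − 1 = 4.
φ(11) = 11 − 1 = 10.
φ(55) = 4 × 10 = 40.

40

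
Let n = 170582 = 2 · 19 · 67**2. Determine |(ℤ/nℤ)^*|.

φ(2) = 2 − 1 = 1.
φ(19) = 19 − 1 = 18.
φ(67^2) = 67^2 − 67^1 = 4489 − 67 = 4422.
φ(170582) = 1 × 18 × 4422 = 79596.

79596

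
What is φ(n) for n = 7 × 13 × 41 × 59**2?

9855360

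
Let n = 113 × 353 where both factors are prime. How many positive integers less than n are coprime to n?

φ(39889) = 39889 · (1 − 1/113) · (1 − 1/353)
       = 39889 · 39424/39889 = 39424.

39424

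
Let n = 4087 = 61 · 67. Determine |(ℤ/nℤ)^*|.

3960

φ(61) = 61 − 1 = 60.
φ(67) = 67 − 1 = 66.
φ(4087) = 60 × 66 = 3960.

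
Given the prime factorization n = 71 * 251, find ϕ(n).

17500

φ(17821) = 17821 · (1 − 1/71) · (1 − 1/251)
       = 17821 · 17500/17821 = 17500.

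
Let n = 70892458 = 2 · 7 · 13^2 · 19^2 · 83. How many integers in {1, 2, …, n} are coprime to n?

φ(2) = 2 − 1 = 1.
φ(7) = 7 − 1 = 6.
φ(13^2) = 13^1·(13−1) = 13·12 = 156.
φ(19^2) = 19^1·(19−1) = 19·18 = 342.
φ(83) = 83 − 1 = 82.
Multiply: 1 · 6 · 156 · 342 · 82 = 26249184.

26249184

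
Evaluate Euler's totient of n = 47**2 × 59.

125396

φ(47^2) = 47^2 − 47^1 = 2209 − 47 = 2162.
φ(59) = 59 − 1 = 58.
φ(130331) = 2162 × 58 = 125396.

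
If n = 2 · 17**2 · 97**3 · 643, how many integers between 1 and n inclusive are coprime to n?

157731572736

φ(2) = 2 − 1 = 1.
φ(17^2) = 17^1·(17−1) = 17·16 = 272.
φ(97^3) = 97^2·(97−1) = 9409·96 = 903264.
φ(643) = 643 − 1 = 642.
φ(339198571142) = 1 × 272 × 903264 × 642 = 157731572736.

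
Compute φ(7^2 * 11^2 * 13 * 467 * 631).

16276075200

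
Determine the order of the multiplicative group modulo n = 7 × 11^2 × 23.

φ(7) = 7 − 1 = 6.
φ(11^2) = 11^2 − 11^1 = 121 − 11 = 110.
φ(23) = 23 − 1 = 22.
Multiply: 6 · 110 · 22 = 14520.

14520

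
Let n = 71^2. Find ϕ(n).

φ(5041) = 5041 · (1 − 1/71)
       = 5041 · 70/71 = 4970.

4970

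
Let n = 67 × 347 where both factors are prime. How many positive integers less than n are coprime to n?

φ(23249) = 23249 · (1 − 1/67) · (1 − 1/347)
       = 23249 · 22836/23249 = 22836.

22836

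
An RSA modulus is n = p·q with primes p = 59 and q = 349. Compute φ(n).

20184

φ(n) = (p − 1)(q − 1) = (59−1)(349−1) = 58·348 = 20184.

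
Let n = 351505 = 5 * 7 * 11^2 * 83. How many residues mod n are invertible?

216480

φ(5) = 5 − 1 = 4.
φ(7) = 7 − 1 = 6.
φ(11^2) = 11^1·(11−1) = 11·10 = 110.
φ(83) = 83 − 1 = 82.
Since φ is multiplicative, φ(351505) = 4 · 6 · 110 · 82 = 216480.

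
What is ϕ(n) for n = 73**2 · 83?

φ(442307) = 442307 · (1 − 1/73) · (1 − 1/83)
       = 442307 · 5904/6059 = 430992.

430992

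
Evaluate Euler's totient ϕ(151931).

151931 = 13^2 · 29 · 31.
φ(13^2) = 13^2 − 13^1 = 169 − 13 = 156.
φ(29) = 29 − 1 = 28.
φ(31) = 31 − 1 = 30.
φ(151931) = 156 × 28 × 30 = 131040.

131040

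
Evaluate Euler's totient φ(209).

Factor 209: 209 = 11 · 19.
φ(209) = 209 · (1 − 1/11) · (1 − 1/19)
       = 209 · 180/209 = 180.

180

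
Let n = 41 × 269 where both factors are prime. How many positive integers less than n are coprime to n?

10720

For distinct primes, φ(pq) = (p−1)(q−1) = 40 × 268 = 10720.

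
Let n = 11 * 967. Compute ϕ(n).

φ(10637) = 10637 · (1 − 1/11) · (1 − 1/967)
       = 10637 · 9660/10637 = 9660.

9660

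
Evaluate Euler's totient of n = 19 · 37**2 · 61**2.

87752160

φ(19) = 19 − 1 = 18.
φ(37^2) = 37^1·(37−1) = 37·36 = 1332.
φ(61^2) = 61^1·(61−1) = 61·60 = 3660.
Since φ is multiplicative, φ(96786931) = 18 · 1332 · 3660 = 87752160.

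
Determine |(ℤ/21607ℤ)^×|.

First factor: 21607 = 17 · 31 · 41.
φ(21607) = 21607 · (1 − 1/17) · (1 − 1/31) · (1 − 1/41)
       = 21607 · 19200/21607 = 19200.

19200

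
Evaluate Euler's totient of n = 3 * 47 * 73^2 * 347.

167308992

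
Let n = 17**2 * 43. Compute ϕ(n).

φ(12427) = 12427 · (1 − 1/17) · (1 − 1/43)
       = 12427 · 672/731 = 11424.

11424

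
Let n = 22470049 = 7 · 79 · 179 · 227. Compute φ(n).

φ(7) = 7 − 1 = 6.
φ(79) = 79 − 1 = 78.
φ(179) = 179 − 1 = 178.
φ(227) = 227 − 1 = 226.
Multiply: 6 · 78 · 178 · 226 = 18826704.

18826704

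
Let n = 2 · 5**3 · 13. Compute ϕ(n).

φ(3250) = 3250 · (1 − 1/2) · (1 − 1/5) · (1 − 1/13)
       = 3250 · 48/130 = 1200.

1200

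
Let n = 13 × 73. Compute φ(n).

864

φ(13) = 13 − 1 = 12.
φ(73) = 73 − 1 = 72.
Since φ is multiplicative, φ(949) = 12 · 72 = 864.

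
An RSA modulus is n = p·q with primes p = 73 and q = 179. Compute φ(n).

φ(73) = 73 − 1 = 72.
φ(179) = 179 − 1 = 178.
φ(13067) = 72 × 178 = 12816.

12816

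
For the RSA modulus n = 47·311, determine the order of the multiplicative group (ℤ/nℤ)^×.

14260

φ(14617) = 14617 · (1 − 1/47) · (1 − 1/311)
       = 14617 · 14260/14617 = 14260.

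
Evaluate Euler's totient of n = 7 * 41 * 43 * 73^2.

52980480

φ(65765189) = 65765189 · (1 − 1/7) · (1 − 1/41) · (1 − 1/43) · (1 − 1/73)
       = 65765189 · 725760/900893 = 52980480.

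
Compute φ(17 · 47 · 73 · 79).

φ(4607833) = 4607833 · (1 − 1/17) · (1 − 1/47) · (1 − 1/73) · (1 − 1/79)
       = 4607833 · 4133376/4607833 = 4133376.

4133376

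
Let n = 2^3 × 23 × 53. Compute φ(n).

φ(2^3) = 2^2·(2−1) = 4·1 = 4.
φ(23) = 23 − 1 = 22.
φ(53) = 53 − 1 = 52.
φ(9752) = 4 × 22 × 52 = 4576.

4576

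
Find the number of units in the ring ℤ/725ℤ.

Prime factorization: 725 = 5**2 * 29.
φ(725) = 725 · (1 − 1/5) · (1 − 1/29)
       = 725 · 112/145 = 560.

560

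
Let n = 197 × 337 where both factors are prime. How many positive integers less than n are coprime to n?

65856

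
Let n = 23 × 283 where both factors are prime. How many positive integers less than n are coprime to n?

φ(23) = 23 − 1 = 22.
φ(283) = 283 − 1 = 282.
Multiply: 22 · 282 = 6204.

6204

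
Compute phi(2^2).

φ(4) = 4 · (1 − 1/2)
       = 4 · 1/2 = 2.

2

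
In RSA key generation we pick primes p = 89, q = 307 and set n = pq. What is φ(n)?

φ(n) = (p − 1)(q − 1) = (89−1)(307−1) = 88·306 = 26928.

26928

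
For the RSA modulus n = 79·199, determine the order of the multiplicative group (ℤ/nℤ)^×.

15444

φ(15721) = 15721 · (1 − 1/79) · (1 − 1/199)
       = 15721 · 15444/15721 = 15444.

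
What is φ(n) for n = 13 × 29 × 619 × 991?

φ(231262733) = 231262733 · (1 − 1/13) · (1 − 1/29) · (1 − 1/619) · (1 − 1/991)
       = 231262733 · 205571520/231262733 = 205571520.

205571520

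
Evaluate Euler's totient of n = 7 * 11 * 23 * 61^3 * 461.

φ(185314324811) = 185314324811 · (1 − 1/7) · (1 − 1/11) · (1 − 1/23) · (1 − 1/61) · (1 − 1/461)
       = 185314324811 · 36432000/49802291 = 135563472000.

135563472000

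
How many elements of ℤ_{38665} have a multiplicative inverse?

Factor 38665: 38665 = 5 × 11 × 19 × 37.
φ(38665) = 38665 · (1 − 1/5) · (1 − 1/11) · (1 − 1/19) · (1 − 1/37)
       = 38665 · 25920/38665 = 25920.

25920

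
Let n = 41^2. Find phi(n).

φ(41^2) = 41^1·(41−1) = 41·40 = 1640.

1640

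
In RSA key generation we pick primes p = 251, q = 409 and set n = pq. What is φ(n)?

102000

φ(pq) = (p−1)(q−1) = 250 · 408 = 102000.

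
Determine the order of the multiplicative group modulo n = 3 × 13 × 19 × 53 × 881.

φ(3) = 3 − 1 = 2.
φ(13) = 13 − 1 = 12.
φ(19) = 19 − 1 = 18.
φ(53) = 53 − 1 = 52.
φ(881) = 881 − 1 = 880.
Multiply: 2 · 12 · 18 · 52 · 880 = 19768320.

19768320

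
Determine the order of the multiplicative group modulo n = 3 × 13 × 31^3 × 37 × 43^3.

1934392440960

φ(3) = 3 − 1 = 2.
φ(13) = 13 − 1 = 12.
φ(31^3) = 31^3 − 31^2 = 29791 − 961 = 28830.
φ(37) = 37 − 1 = 36.
φ(43^3) = 43^3 − 43^2 = 79507 − 1849 = 77658.
Since φ is multiplicative, φ(3417879752391) = 2 · 12 · 28830 · 36 · 77658 = 1934392440960.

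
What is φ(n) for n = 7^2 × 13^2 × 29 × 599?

109706688

φ(143849251) = 143849251 · (1 − 1/7) · (1 − 1/13) · (1 − 1/29) · (1 − 1/599)
       = 143849251 · 1205568/1580761 = 109706688.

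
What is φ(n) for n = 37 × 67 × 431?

φ(37) = 37 − 1 = 36.
φ(67) = 67 − 1 = 66.
φ(431) = 431 − 1 = 430.
φ(1068449) = 36 × 66 × 430 = 1021680.

1021680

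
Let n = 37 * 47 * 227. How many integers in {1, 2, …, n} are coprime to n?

φ(394753) = 394753 · (1 − 1/37) · (1 − 1/47) · (1 − 1/227)
       = 394753 · 374256/394753 = 374256.

374256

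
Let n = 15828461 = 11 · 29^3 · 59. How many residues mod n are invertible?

13657840

φ(11) = 11 − 1 = 10.
φ(29^3) = 29^2·(29−1) = 841·28 = 23548.
φ(59) = 59 − 1 = 58.
φ(15828461) = 10 × 23548 × 58 = 13657840.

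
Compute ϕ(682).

First factor: 682 = 2 * 11 * 31.
φ(682) = 682 · (1 − 1/2) · (1 − 1/11) · (1 − 1/31)
       = 682 · 300/682 = 300.

300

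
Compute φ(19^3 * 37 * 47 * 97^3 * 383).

3712941476711424

φ(19^3) = 19^2·(19−1) = 361·18 = 6498.
φ(37) = 37 − 1 = 36.
φ(47) = 47 − 1 = 46.
φ(97^3) = 97^3 − 97^2 = 912673 − 9409 = 903264.
φ(383) = 383 − 1 = 382.
Since φ is multiplicative, φ(4169407676153959) = 6498 · 36 · 46 · 903264 · 382 = 3712941476711424.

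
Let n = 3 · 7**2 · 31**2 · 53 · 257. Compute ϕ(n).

φ(3) = 3 − 1 = 2.
φ(7^2) = 7^1·(7−1) = 7·6 = 42.
φ(31^2) = 31^2 − 31^1 = 961 − 31 = 930.
φ(53) = 53 − 1 = 52.
φ(257) = 257 − 1 = 256.
Since φ is multiplicative, φ(1924197807) = 2 · 42 · 930 · 52 · 256 = 1039933440.

1039933440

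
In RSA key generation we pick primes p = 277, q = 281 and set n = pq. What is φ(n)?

77280

φ(n) = (p − 1)(q − 1) = (277−1)(281−1) = 276·280 = 77280.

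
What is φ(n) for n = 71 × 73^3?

φ(27620207) = 27620207 · (1 − 1/71) · (1 − 1/73)
       = 27620207 · 5040/5183 = 26858160.

26858160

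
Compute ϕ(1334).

Factor 1334: 1334 = 2 × 23 × 29.
φ(1334) = 1334 · (1 − 1/2) · (1 − 1/23) · (1 − 1/29)
       = 1334 · 616/1334 = 616.

616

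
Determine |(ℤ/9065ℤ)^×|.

Factor 9065: 9065 = 5 * 7**2 * 37.
φ(9065) = 9065 · (1 − 1/5) · (1 − 1/7) · (1 − 1/37)
       = 9065 · 864/1295 = 6048.

6048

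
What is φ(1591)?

1512

Prime factorization: 1591 = 37 · 43.
φ(1591) = 1591 · (1 − 1/37) · (1 − 1/43)
       = 1591 · 1512/1591 = 1512.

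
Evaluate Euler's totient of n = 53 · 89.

φ(53) = 53 − 1 = 52.
φ(89) = 89 − 1 = 88.
Multiply: 52 · 88 = 4576.

4576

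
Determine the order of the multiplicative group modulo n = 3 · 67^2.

8844

φ(13467) = 13467 · (1 − 1/3) · (1 − 1/67)
       = 13467 · 132/201 = 8844.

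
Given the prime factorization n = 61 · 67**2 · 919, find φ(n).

φ(251648851) = 251648851 · (1 − 1/61) · (1 − 1/67) · (1 − 1/919)
       = 251648851 · 3635280/3755953 = 243563760.

243563760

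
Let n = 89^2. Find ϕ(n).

7832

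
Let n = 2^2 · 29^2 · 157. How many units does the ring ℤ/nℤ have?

φ(2^2) = 2^2 − 2^1 = 4 − 2 = 2.
φ(29^2) = 29^2 − 29^1 = 841 − 29 = 812.
φ(157) = 157 − 1 = 156.
Multiply: 2 · 812 · 156 = 253344.

253344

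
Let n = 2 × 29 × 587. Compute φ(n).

φ(34046) = 34046 · (1 − 1/2) · (1 − 1/29) · (1 − 1/587)
       = 34046 · 16408/34046 = 16408.

16408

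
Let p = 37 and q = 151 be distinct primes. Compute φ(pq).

φ(5587) = 5587 · (1 − 1/37) · (1 − 1/151)
       = 5587 · 5400/5587 = 5400.

5400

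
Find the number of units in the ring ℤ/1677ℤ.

Factor 1677: 1677 = 3 · 13 · 43.
φ(3) = 3 − 1 = 2.
φ(13) = 13 − 1 = 12.
φ(43) = 43 − 1 = 42.
φ(1677) = 2 × 12 × 42 = 1008.

1008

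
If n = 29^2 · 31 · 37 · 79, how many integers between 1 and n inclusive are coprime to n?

68402880

φ(76205533) = 76205533 · (1 − 1/29) · (1 − 1/31) · (1 − 1/37) · (1 − 1/79)
       = 76205533 · 2358720/2627777 = 68402880.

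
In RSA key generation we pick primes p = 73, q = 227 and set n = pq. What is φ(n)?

φ(pq) = (p−1)(q−1) = 72 · 226 = 16272.

16272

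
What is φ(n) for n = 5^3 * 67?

φ(8375) = 8375 · (1 − 1/5) · (1 − 1/67)
       = 8375 · 264/335 = 6600.

6600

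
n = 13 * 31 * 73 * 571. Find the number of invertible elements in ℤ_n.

14774400

φ(13) = 13 − 1 = 12.
φ(31) = 31 − 1 = 30.
φ(73) = 73 − 1 = 72.
φ(571) = 571 − 1 = 570.
φ(16798249) = 12 × 30 × 72 × 570 = 14774400.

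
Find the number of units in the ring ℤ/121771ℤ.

96768

Factor 121771: 121771 = 13 × 17 × 19 × 29.
φ(13) = 13 − 1 = 12.
φ(17) = 17 − 1 = 16.
φ(19) = 19 − 1 = 18.
φ(29) = 29 − 1 = 28.
Since φ is multiplicative, φ(121771) = 12 · 16 · 18 · 28 = 96768.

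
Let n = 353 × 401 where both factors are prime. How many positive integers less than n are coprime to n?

φ(pq) = (p−1)(q−1) = 352 · 400 = 140800.

140800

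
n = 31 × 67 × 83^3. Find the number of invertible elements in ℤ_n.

1118498040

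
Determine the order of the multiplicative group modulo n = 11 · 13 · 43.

5040

φ(6149) = 6149 · (1 − 1/11) · (1 − 1/13) · (1 − 1/43)
       = 6149 · 5040/6149 = 5040.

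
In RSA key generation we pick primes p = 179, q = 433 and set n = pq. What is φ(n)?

76896

φ(n) = (p − 1)(q − 1) = (179−1)(433−1) = 178·432 = 76896.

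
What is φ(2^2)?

φ(4) = 4 · (1 − 1/2)
       = 4 · 1/2 = 2.

2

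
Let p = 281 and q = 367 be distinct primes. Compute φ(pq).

102480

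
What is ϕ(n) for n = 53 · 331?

φ(53) = 53 − 1 = 52.
φ(331) = 331 − 1 = 330.
Multiply: 52 · 330 = 17160.

17160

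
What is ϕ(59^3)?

201898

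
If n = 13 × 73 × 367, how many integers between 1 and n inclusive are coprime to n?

φ(348283) = 348283 · (1 − 1/13) · (1 − 1/73) · (1 − 1/367)
       = 348283 · 316224/348283 = 316224.

316224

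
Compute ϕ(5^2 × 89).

1760

φ(2225) = 2225 · (1 − 1/5) · (1 − 1/89)
       = 2225 · 352/445 = 1760.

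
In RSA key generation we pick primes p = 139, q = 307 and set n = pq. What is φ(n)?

φ(n) = (p − 1)(q − 1) = (139−1)(307−1) = 138·306 = 42228.

42228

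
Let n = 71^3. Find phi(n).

φ(71^3) = 71^3 − 71^2 = 357911 − 5041 = 352870.

352870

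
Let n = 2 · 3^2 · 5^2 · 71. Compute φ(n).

8400

φ(2) = 2 − 1 = 1.
φ(3^2) = 3^1·(3−1) = 3·2 = 6.
φ(5^2) = 5^1·(5−1) = 5·4 = 20.
φ(71) = 71 − 1 = 70.
Multiply: 1 · 6 · 20 · 70 = 8400.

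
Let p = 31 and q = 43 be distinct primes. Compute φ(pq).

1260

φ(pq) = (p−1)(q−1) = 30 · 42 = 1260.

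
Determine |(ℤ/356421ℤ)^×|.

202176

First factor: 356421 = 3 * 13^2 * 19 * 37.
φ(356421) = 356421 · (1 − 1/3) · (1 − 1/13) · (1 − 1/19) · (1 − 1/37)
       = 356421 · 15552/27417 = 202176.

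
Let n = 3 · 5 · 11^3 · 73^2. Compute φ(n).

50878080

φ(106393485) = 106393485 · (1 − 1/3) · (1 − 1/5) · (1 − 1/11) · (1 − 1/73)
       = 106393485 · 5760/12045 = 50878080.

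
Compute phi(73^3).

383688

φ(73^3) = 73^2·(73−1) = 5329·72 = 383688.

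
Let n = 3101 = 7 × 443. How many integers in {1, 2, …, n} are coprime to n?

2652

φ(3101) = 3101 · (1 − 1/7) · (1 − 1/443)
       = 3101 · 2652/3101 = 2652.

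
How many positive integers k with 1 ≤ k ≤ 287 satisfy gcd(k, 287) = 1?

240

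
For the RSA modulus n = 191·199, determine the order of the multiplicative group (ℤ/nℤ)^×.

37620

φ(pq) = (p−1)(q−1) = 190 · 198 = 37620.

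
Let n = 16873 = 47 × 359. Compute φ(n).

16468

φ(16873) = 16873 · (1 − 1/47) · (1 − 1/359)
       = 16873 · 16468/16873 = 16468.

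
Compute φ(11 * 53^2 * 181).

4960800

φ(11) = 11 − 1 = 10.
φ(53^2) = 53^2 − 53^1 = 2809 − 53 = 2756.
φ(181) = 181 − 1 = 180.
Multiply: 10 · 2756 · 180 = 4960800.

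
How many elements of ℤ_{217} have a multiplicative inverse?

First factor: 217 = 7 × 31.
φ(217) = 217 · (1 − 1/7) · (1 − 1/31)
       = 217 · 180/217 = 180.

180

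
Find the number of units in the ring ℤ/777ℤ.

Prime factorization: 777 = 3 · 7 · 37.
φ(3) = 3 − 1 = 2.
φ(7) = 7 − 1 = 6.
φ(37) = 37 − 1 = 36.
φ(777) = 2 × 6 × 36 = 432.

432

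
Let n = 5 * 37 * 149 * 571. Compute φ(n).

12147840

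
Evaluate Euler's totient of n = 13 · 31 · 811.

φ(13) = 13 − 1 = 12.
φ(31) = 31 − 1 = 30.
φ(811) = 811 − 1 = 810.
Multiply: 12 · 30 · 810 = 291600.

291600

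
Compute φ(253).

Factor 253: 253 = 11 * 23.
φ(253) = 253 · (1 − 1/11) · (1 − 1/23)
       = 253 · 220/253 = 220.

220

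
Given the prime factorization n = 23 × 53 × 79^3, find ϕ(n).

556896912

φ(601014541) = 601014541 · (1 − 1/23) · (1 − 1/53) · (1 − 1/79)
       = 601014541 · 89232/96301 = 556896912.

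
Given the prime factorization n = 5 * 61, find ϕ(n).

240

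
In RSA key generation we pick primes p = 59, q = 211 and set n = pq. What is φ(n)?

φ(12449) = 12449 · (1 − 1/59) · (1 − 1/211)
       = 12449 · 12180/12449 = 12180.

12180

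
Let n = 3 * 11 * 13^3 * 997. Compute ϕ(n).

φ(3) = 3 − 1 = 2.
φ(11) = 11 − 1 = 10.
φ(13^3) = 13^2·(13−1) = 169·12 = 2028.
φ(997) = 997 − 1 = 996.
Multiply: 2 · 10 · 2028 · 996 = 40397760.

40397760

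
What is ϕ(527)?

Factor 527: 527 = 17 · 31.
φ(527) = 527 · (1 − 1/17) · (1 − 1/31)
       = 527 · 480/527 = 480.

480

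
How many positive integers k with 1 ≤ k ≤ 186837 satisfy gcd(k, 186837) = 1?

100800

Factor 186837: 186837 = 3 · 7^2 · 31 · 41.
φ(186837) = 186837 · (1 − 1/3) · (1 − 1/7) · (1 − 1/31) · (1 − 1/41)
       = 186837 · 14400/26691 = 100800.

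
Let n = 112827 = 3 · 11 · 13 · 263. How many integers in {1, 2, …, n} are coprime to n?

φ(3) = 3 − 1 = 2.
φ(11) = 11 − 1 = 10.
φ(13) = 13 − 1 = 12.
φ(263) = 263 − 1 = 262.
φ(112827) = 2 × 10 × 12 × 262 = 62880.

62880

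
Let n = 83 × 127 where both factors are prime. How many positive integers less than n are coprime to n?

10332

φ(pq) = (p−1)(q−1) = 82 · 126 = 10332.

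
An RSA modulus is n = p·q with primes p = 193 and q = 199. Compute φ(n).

38016

φ(n) = (p − 1)(q − 1) = (193−1)(199−1) = 192·198 = 38016.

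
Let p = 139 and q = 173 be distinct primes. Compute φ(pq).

23736

φ(24047) = 24047 · (1 − 1/139) · (1 − 1/173)
       = 24047 · 23736/24047 = 23736.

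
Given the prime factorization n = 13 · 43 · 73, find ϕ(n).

φ(13) = 13 − 1 = 12.
φ(43) = 43 − 1 = 42.
φ(73) = 73 − 1 = 72.
Multiply: 12 · 42 · 72 = 36288.

36288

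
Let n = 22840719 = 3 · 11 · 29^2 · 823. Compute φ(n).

φ(22840719) = 22840719 · (1 − 1/3) · (1 − 1/11) · (1 − 1/29) · (1 − 1/823)
       = 22840719 · 460320/787611 = 13349280.

13349280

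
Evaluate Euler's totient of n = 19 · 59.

1044

φ(1121) = 1121 · (1 − 1/19) · (1 − 1/59)
       = 1121 · 1044/1121 = 1044.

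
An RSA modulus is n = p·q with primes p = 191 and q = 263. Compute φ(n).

φ(n) = (p − 1)(q − 1) = (191−1)(263−1) = 190·262 = 49780.

49780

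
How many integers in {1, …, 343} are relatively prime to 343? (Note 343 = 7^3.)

294

φ(7^3) = 7^3 − 7^2 = 343 − 49 = 294.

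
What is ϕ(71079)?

First factor: 71079 = 3 * 19 * 29 * 43.
φ(3) = 3 − 1 = 2.
φ(19) = 19 − 1 = 18.
φ(29) = 29 − 1 = 28.
φ(43) = 43 − 1 = 42.
Multiply: 2 · 18 · 28 · 42 = 42336.

42336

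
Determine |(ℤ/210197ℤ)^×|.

171072

Prime factorization: 210197 = 13 × 19 × 23 × 37.
φ(13) = 13 − 1 = 12.
φ(19) = 19 − 1 = 18.
φ(23) = 23 − 1 = 22.
φ(37) = 37 − 1 = 36.
Multiply: 12 · 18 · 22 · 36 = 171072.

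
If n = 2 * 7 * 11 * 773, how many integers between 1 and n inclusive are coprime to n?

46320

φ(2) = 2 − 1 = 1.
φ(7) = 7 − 1 = 6.
φ(11) = 11 − 1 = 10.
φ(773) = 773 − 1 = 772.
Multiply: 1 · 6 · 10 · 772 = 46320.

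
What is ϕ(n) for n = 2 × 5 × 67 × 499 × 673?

88349184

φ(2) = 2 − 1 = 1.
φ(5) = 5 − 1 = 4.
φ(67) = 67 − 1 = 66.
φ(499) = 499 − 1 = 498.
φ(673) = 673 − 1 = 672.
φ(225004090) = 1 × 4 × 66 × 498 × 672 = 88349184.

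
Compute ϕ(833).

672

Prime factorization: 833 = 7^2 × 17.
φ(7^2) = 7^1·(7−1) = 7·6 = 42.
φ(17) = 17 − 1 = 16.
φ(833) = 42 × 16 = 672.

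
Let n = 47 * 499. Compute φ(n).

φ(47) = 47 − 1 = 46.
φ(499) = 499 − 1 = 498.
Multiply: 46 · 498 = 22908.

22908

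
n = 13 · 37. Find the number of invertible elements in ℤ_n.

432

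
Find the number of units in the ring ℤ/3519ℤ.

2112

Factor 3519: 3519 = 3^2 * 17 * 23.
φ(3519) = 3519 · (1 − 1/3) · (1 − 1/17) · (1 − 1/23)
       = 3519 · 704/1173 = 2112.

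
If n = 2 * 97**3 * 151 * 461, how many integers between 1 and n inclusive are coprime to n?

φ(2) = 2 − 1 = 1.
φ(97^3) = 97^3 − 97^2 = 912673 − 9409 = 903264.
φ(151) = 151 − 1 = 150.
φ(461) = 461 − 1 = 460.
Multiply: 1 · 903264 · 150 · 460 = 62325216000.

62325216000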